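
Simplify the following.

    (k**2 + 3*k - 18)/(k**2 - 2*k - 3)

Factor: k**2 + 3*k - 18 = (k - 3)*(k + 6);  k**2 - 2*k - 3 = (k - 3)*(k + 1)
Cancel the common factor (k - 3).

(k + 6)/(k + 1)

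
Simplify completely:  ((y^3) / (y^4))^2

y^(-2)

Inside the bracket: (y^-1)
Raise to the power 2: (y^-2)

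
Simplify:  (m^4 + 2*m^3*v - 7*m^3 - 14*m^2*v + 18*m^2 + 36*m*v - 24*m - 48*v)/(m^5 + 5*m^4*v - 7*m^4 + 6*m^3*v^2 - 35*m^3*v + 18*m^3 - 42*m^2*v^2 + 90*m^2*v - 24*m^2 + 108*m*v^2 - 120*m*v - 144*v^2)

1/(m + 3*v)

Factor: m^4 + 2*m^3*v - 7*m^3 - 14*m^2*v + 18*m^2 + 36*m*v - 24*m - 48*v = (m - 4)*(m^2 - 3*m + 6)*(m + 2*v);  m^5 + 5*m^4*v - 7*m^4 + 6*m^3*v^2 - 35*m^3*v + 18*m^3 - 42*m^2*v^2 + 90*m^2*v - 24*m^2 + 108*m*v^2 - 120*m*v - 144*v^2 = (m^2 - 3*m + 6)*(m + 2*v)*(m - 4)*(m + 3*v)
Cancel the common factors (m^2 - 3*m + 6), (m + 2*v), (m - 4).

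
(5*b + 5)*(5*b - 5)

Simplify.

(5*b)**2 - (5)**2 = 25*b**2 - 25.

25*b**2 - 25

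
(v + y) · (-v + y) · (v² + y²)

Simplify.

(y+v)(y-v) = -v² + y²; continue pairing.

-v⁴ + y⁴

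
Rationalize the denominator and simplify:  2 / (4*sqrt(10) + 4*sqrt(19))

Multiply numerator and denominator by -4*sqrt(10) + 4*sqrt(19).
Denominator becomes 144; numerator becomes -8*sqrt(10) + 8*sqrt(19).

(-sqrt(10) + sqrt(19))/18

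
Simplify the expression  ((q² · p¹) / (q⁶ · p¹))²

q^(-8)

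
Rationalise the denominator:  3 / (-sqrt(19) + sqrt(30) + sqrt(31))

Group as (sqrt(30) + sqrt(31)) - sqrt(19); multiply by (sqrt(30) + sqrt(31)) + sqrt(19), then rationalise the remaining surd.

(-21*sqrt(19) + 9*sqrt(31) + 10*sqrt(30) + sqrt(17670))/326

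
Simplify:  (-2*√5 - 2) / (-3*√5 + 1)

Multiply numerator and denominator by 1 + 3*√5.
Denominator becomes -44; numerator becomes -32 - 8*√5.

(2*√5 + 8)/11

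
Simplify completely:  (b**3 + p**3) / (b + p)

b**2 - b*p + p**2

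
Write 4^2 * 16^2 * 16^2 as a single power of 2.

2^20

4^2 = 2^4; 16^2 = 2^8; 16^2 = 2^8
Combine exponents: 2^20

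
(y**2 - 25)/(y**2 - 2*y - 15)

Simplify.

Factor: y**2 - 25 = (y - 5)*(y + 5);  y**2 - 2*y - 15 = (y + 3)*(y - 5)
Cancel the common factor (y - 5).

(y + 5)/(y + 3)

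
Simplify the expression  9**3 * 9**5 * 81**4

9**3 = 3**6; 9**5 = 3**10; 81**4 = 3**16
Combine exponents: 3**32

3**32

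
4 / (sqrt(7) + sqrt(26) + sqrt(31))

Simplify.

Group as (sqrt(7) + sqrt(31)) + sqrt(26); multiply by (sqrt(7) + sqrt(31)) - sqrt(26), then rationalise the remaining surd.

(-2*sqrt(5642) + 2*sqrt(31) + 12*sqrt(26) + 50*sqrt(7))/181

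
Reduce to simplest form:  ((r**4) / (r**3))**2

Inside the bracket: r**1
Raise to the power 2: r**2

r**2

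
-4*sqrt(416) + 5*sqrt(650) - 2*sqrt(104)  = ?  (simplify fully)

5*sqrt(26)

4*sqrt(416) = 16*sqrt(26); 5*sqrt(650) = 25*sqrt(26); 2*sqrt(104) = 4*sqrt(26)
Combine: (-16 + 25 - 4)·sqrt(26) = 5*sqrt(26)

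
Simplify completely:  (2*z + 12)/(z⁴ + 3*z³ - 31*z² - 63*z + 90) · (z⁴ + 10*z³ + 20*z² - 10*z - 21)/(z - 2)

Factor: 2*z + 12 = 2·(z + 6);  z⁴ + 3*z³ - 31*z² - 63*z + 90 = (z - 1)·(z + 6)·(z + 3)·(z - 5);  z⁴ + 10*z³ + 20*z² - 10*z - 21 = (z + 1)·(z + 7)·(z + 3)·(z - 1)
Cancel the common factors (z + 6), (z - 1), (z + 3).

(2*z² + 16*z + 14)/(z² - 7*z + 10)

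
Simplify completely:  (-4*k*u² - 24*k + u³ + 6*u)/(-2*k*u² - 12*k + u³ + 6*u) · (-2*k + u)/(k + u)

(-4*k + u)/(k + u)

Factor: -4*k*u² - 24*k + u³ + 6*u = (-4*k + u)·(u² + 6);  -2*k*u² - 12*k + u³ + 6*u = (u² + 6)·(-2*k + u)
Cancel the common factors (u² + 6), (-2*k + u).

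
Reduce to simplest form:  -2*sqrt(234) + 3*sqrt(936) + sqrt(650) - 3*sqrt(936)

-sqrt(26)

2*sqrt(234) = 6*sqrt(26); 3*sqrt(936) = 18*sqrt(26); sqrt(650) = 5*sqrt(26); 3*sqrt(936) = 18*sqrt(26)
Combine: (-6 + 18 + 5 - 18)·sqrt(26) = -sqrt(26)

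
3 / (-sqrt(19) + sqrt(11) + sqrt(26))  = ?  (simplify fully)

(-27*sqrt(19) + 6*sqrt(26) + 51*sqrt(11) + 3*sqrt(5434))/410

Group as (sqrt(11) + sqrt(26)) - sqrt(19); multiply by (sqrt(11) + sqrt(26)) + sqrt(19), then rationalise the remaining surd.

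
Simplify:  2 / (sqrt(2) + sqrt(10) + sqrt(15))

Group as (sqrt(10) + sqrt(15)) + sqrt(2); multiply by (sqrt(10) + sqrt(15)) - sqrt(2), then rationalise the remaining surd.

(-40*sqrt(3) - 6*sqrt(15) + 14*sqrt(10) + 46*sqrt(2))/71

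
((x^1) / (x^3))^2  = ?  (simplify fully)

x^(-4)

Inside the bracket: (x^-2)
Raise to the power 2: (x^-4)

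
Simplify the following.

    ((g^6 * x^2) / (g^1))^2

Inside the bracket: g^5 * x^2
Raise to the power 2: g^10 * x^4

g^10*x^4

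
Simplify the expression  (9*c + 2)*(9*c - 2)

81*c^2 - 4

Product of conjugates: (P+Q)(P-Q) = P^2 - Q^2.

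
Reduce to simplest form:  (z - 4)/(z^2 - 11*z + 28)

1/(z - 7)

Factor: z^2 - 11*z + 28 = (z - 4)*(z - 7)
Cancel the common factor (z - 4).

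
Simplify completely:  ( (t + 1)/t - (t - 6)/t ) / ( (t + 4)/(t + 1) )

Numerator: (t + 1)/t - (t - 6)/t = 7/t
Denominator: (t + 4)/(t + 1) = (t + 4)/(t + 1)
Divide: (7/t) · ((t + 1)/(t + 4)) = (7*t + 7)/(t^2 + 4*t)

(7*t + 7)/(t^2 + 4*t)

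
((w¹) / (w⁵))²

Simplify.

Inside the bracket: (w^-4)
Raise to the power 2: (w^-8)

w^(-8)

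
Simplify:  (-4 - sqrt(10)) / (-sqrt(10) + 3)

22 + 7*sqrt(10)

Multiply numerator and denominator by 3 + sqrt(10).
Denominator becomes -1; numerator becomes -7*sqrt(10) - 22.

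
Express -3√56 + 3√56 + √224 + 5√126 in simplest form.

3√56 = 6*√14; 3√56 = 6*√14; √224 = 4*√14; 5√126 = 15*√14
Combine: (-6 + 6 + 4 + 15)·√14 = 19*√14

19*√14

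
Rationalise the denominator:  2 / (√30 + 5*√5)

Multiply numerator and denominator by -√30 + 5*√5.
Denominator becomes 95; numerator becomes -2*√30 + 10*√5.

(-2*√30 + 10*√5)/95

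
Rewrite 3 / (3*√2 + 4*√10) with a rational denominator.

Multiply numerator and denominator by -4*√10 + 3*√2.
Denominator becomes -142; numerator becomes -12*√10 + 9*√2.

(-9*√2 + 12*√10)/142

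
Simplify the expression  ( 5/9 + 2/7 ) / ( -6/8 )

-212/189

Numerator: 5/9 + 2/7 = 53/63
Denominator: -6/8 = -3/4
Divide: (53/63) · (-4/3) = -212/189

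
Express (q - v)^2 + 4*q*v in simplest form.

Expanding gives q^2 + 2*q*v + v^2, a perfect square.

(q + v)^2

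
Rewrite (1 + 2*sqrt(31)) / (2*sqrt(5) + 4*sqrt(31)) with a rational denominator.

Multiply numerator and denominator by -2*sqrt(5) + 4*sqrt(31).
Denominator becomes 476; numerator becomes -4*sqrt(155) - 2*sqrt(5) + 4*sqrt(31) + 248.

(-2*sqrt(155) - sqrt(5) + 2*sqrt(31) + 124)/238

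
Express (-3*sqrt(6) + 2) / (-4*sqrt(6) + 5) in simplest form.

(7*sqrt(6) + 62)/71

Multiply numerator and denominator by 5 + 4*sqrt(6).
Denominator becomes -71; numerator becomes -62 - 7*sqrt(6).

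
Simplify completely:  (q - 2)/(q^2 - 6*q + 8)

Factor: q^2 - 6*q + 8 = (q - 2)*(q - 4)
Cancel the common factor (q - 2).

1/(q - 4)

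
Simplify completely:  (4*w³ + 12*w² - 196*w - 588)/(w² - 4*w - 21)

4*w + 28

Factor: 4*w³ + 12*w² - 196*w - 588 = 4·(w + 7)·(w + 3)·(w - 7);  w² - 4*w - 21 = (w + 3)·(w - 7)
Cancel the common factors (w - 7), (w + 3).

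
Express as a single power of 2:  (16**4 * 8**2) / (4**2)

2**18

16**4 = 2**16; 8**2 = 2**6; 4**2 = 2**4
Combine exponents: 2**18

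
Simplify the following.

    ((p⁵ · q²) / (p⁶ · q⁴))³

1/(p³*q⁶)

Inside the bracket: (p^-1) · (q^-2)
Raise to the power 3: (p^-3) · (q^-6)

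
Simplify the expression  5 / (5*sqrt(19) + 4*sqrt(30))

-5*sqrt(19) + 4*sqrt(30)

Multiply numerator and denominator by -4*sqrt(30) + 5*sqrt(19).
Denominator becomes -5; numerator becomes -20*sqrt(30) + 25*sqrt(19).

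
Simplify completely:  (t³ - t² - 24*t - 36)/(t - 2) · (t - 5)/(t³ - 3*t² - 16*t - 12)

Factor: t³ - t² - 24*t - 36 = (t - 6)·(t + 2)·(t + 3);  t³ - 3*t² - 16*t - 12 = (t + 1)·(t - 6)·(t + 2)
Cancel the common factors (t + 2), (t - 6).

(t² - 2*t - 15)/(t² - t - 2)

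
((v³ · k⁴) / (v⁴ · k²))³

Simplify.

Inside the bracket: (v^-1) · k²
Raise to the power 3: (v^-3) · k⁶

k⁶/v³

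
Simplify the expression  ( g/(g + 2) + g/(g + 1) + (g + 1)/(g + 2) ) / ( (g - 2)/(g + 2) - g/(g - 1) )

(-3*g**3 - 2*g**2 + 4*g + 1)/(5*g**2 + 3*g - 2)

Numerator: g/(g + 2) + g/(g + 1) + (g + 1)/(g + 2) = (3*g**2 + 5*g + 1)/(g**2 + 3*g + 2)
Denominator: (g - 2)/(g + 2) - g/(g - 1) = (-5*g + 2)/(g**2 + g - 2)
Divide: ((3*g**2 + 5*g + 1)/(g**2 + 3*g + 2)) · ((g**2 + g - 2)/(-5*g + 2)) = (-3*g**3 - 2*g**2 + 4*g + 1)/(5*g**2 + 3*g - 2)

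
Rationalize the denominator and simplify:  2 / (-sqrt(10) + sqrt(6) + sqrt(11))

Group as (sqrt(6) + sqrt(11)) - sqrt(10); multiply by (sqrt(6) + sqrt(11)) + sqrt(10), then rationalise the remaining surd.

(-14*sqrt(10) + 10*sqrt(11) + 30*sqrt(6) + 8*sqrt(165))/215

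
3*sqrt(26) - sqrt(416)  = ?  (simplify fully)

3*sqrt(26) = 3*sqrt(26); sqrt(416) = 4*sqrt(26)
Combine: (3 - 4)·sqrt(26) = -sqrt(26)

-sqrt(26)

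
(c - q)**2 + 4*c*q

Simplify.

Expanding gives c**2 + 2*c*q + q**2, a perfect square.

(c + q)**2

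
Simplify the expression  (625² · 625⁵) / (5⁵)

625² = 5^8; 625⁵ = 5^20; 5⁵ = 5^5
Combine exponents: 5^23

5^23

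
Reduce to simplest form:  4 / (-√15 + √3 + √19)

(-28*√15 - 4*√19 + 124*√3 + 24*√95)/179

Group as (√3 + √19) - √15; multiply by (√3 + √19) + √15, then rationalise the remaining surd.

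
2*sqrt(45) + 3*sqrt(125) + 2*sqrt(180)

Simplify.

33*sqrt(5)

2*sqrt(45) = 6*sqrt(5); 3*sqrt(125) = 15*sqrt(5); 2*sqrt(180) = 12*sqrt(5)
Combine: (6 + 15 + 12)·sqrt(5) = 33*sqrt(5)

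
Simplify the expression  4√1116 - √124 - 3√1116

4*√31

4√1116 = 24*√31; √124 = 2*√31; 3√1116 = 18*√31
Combine: (24 - 2 - 18)·√31 = 4*√31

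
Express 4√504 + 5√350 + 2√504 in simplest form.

61*√14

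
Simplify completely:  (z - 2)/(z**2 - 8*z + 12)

1/(z - 6)

Factor: z**2 - 8*z + 12 = (z - 6)*(z - 2)
Cancel the common factor (z - 2).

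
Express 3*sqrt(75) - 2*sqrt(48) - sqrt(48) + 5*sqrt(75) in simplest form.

28*sqrt(3)

3*sqrt(75) = 15*sqrt(3); 2*sqrt(48) = 8*sqrt(3); sqrt(48) = 4*sqrt(3); 5*sqrt(75) = 25*sqrt(3)
Combine: (15 - 8 - 4 + 25)·sqrt(3) = 28*sqrt(3)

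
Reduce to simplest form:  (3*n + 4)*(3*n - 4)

(3*n)**2 - (4)**2 = 9*n**2 - 16.

9*n**2 - 16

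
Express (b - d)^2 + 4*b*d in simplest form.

(b + d)^2

After expansion: b^2 + 2*b*d + d^2 — a perfect-square trinomial.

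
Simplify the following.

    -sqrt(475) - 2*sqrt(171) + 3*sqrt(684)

7*sqrt(19)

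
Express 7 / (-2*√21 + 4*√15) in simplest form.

Multiply numerator and denominator by 2*√21 + 4*√15.
Denominator becomes 156; numerator becomes 14*√21 + 28*√15.

(7*√21 + 14*√15)/78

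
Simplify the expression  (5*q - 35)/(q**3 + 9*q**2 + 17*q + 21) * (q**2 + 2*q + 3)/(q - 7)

Factor: 5*q - 35 = 5*(q - 7);  q**3 + 9*q**2 + 17*q + 21 = (q + 7)*(q**2 + 2*q + 3)
Cancel the common factors (q**2 + 2*q + 3), (q - 7).

5/(q + 7)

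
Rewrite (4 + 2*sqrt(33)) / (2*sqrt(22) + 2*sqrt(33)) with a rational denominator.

(-11*sqrt(6) - 2*sqrt(22) + 2*sqrt(33) + 33)/11

Multiply numerator and denominator by -2*sqrt(22) + 2*sqrt(33).
Denominator becomes 44; numerator becomes -44*sqrt(6) - 8*sqrt(22) + 8*sqrt(33) + 132.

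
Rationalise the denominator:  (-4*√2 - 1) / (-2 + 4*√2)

(-17 - 6*√2)/14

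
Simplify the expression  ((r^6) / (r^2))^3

Inside the bracket: r^4
Raise to the power 3: r^12

r^12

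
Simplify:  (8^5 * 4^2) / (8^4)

2^7

8^5 = 2^15; 4^2 = 2^4; 8^4 = 2^12
Combine exponents: 2^7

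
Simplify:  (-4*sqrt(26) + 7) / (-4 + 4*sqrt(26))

(-97 + 3*sqrt(26))/100

Multiply numerator and denominator by -4*sqrt(26) - 4.
Denominator becomes -400; numerator becomes -12*sqrt(26) + 388.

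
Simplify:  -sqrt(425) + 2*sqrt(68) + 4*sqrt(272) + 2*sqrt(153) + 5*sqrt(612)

sqrt(425) = 5*sqrt(17); 2*sqrt(68) = 4*sqrt(17); 4*sqrt(272) = 16*sqrt(17); 2*sqrt(153) = 6*sqrt(17); 5*sqrt(612) = 30*sqrt(17)
Combine: (-5 + 4 + 16 + 6 + 30)·sqrt(17) = 51*sqrt(17)

51*sqrt(17)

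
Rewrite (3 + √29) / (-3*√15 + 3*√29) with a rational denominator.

(3*√15 + 3*√29 + √435 + 29)/42

Multiply numerator and denominator by 3*√15 + 3*√29.
Denominator becomes 126; numerator becomes 9*√15 + 9*√29 + 3*√435 + 87.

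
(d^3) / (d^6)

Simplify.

Quotient: (d^-3)

d^(-3)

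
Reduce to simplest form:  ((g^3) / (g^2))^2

Inside the bracket: g^1
Raise to the power 2: g^2

g^2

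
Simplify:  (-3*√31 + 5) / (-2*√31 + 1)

Multiply numerator and denominator by 1 + 2*√31.
Denominator becomes -123; numerator becomes -181 + 7*√31.

(-7*√31 + 181)/123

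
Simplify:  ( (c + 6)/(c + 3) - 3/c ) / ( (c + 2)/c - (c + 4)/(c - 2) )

Numerator: (c + 6)/(c + 3) - 3/c = (c² + 3*c - 9)/(c² + 3*c)
Denominator: (c + 2)/c - (c + 4)/(c - 2) = (-4*c - 4)/(c² - 2*c)
Divide: ((c² + 3*c - 9)/(c² + 3*c)) · ((c² - 2*c)/(-4*c - 4)) = (-c³ - c² + 15*c - 18)/(4*c² + 16*c + 12)

(-c³ - c² + 15*c - 18)/(4*c² + 16*c + 12)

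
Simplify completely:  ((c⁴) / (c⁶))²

c^(-4)

Inside the bracket: (c^-2)
Raise to the power 2: (c^-4)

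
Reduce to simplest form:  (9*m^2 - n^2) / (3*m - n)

3*m + n

Difference of squares: factor out (3*m - n).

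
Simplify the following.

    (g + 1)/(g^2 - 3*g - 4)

Factor: g^2 - 3*g - 4 = (g + 1)*(g - 4)
Cancel the common factor (g + 1).

1/(g - 4)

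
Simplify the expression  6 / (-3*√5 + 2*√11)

-18*√5 - 12*√11

Multiply numerator and denominator by 2*√11 + 3*√5.
Denominator becomes -1; numerator becomes 12*√11 + 18*√5.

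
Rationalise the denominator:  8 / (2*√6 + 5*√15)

(-16*√6 + 40*√15)/351

Multiply numerator and denominator by -2*√6 + 5*√15.
Denominator becomes 351; numerator becomes -16*√6 + 40*√15.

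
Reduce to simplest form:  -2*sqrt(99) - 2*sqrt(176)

2*sqrt(99) = 6*sqrt(11); 2*sqrt(176) = 8*sqrt(11)
Combine: (-6 - 8)·sqrt(11) = -14*sqrt(11)

-14*sqrt(11)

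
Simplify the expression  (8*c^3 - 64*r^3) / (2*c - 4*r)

4*c^2 + 8*c*r + 16*r^2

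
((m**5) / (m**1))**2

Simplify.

Inside the bracket: m**4
Raise to the power 2: m**8

m**8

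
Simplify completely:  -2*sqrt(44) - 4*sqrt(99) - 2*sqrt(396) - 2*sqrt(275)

-38*sqrt(11)

2*sqrt(44) = 4*sqrt(11); 4*sqrt(99) = 12*sqrt(11); 2*sqrt(396) = 12*sqrt(11); 2*sqrt(275) = 10*sqrt(11)
Combine: (-4 - 12 - 12 - 10)·sqrt(11) = -38*sqrt(11)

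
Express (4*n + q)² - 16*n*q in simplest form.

(4*n - q)²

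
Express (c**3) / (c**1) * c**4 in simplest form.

Quotient: c**2
Multiply by c**4: add exponents.

c**6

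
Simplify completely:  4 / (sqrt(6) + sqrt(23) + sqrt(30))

(-48*sqrt(115) - 4*sqrt(30) + 52*sqrt(23) + 188*sqrt(6))/551

Group as (sqrt(23) + sqrt(30)) + sqrt(6); multiply by (sqrt(23) + sqrt(30)) - sqrt(6), then rationalise the remaining surd.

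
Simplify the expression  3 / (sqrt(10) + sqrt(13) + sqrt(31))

(-sqrt(4030) - 4*sqrt(31) + 14*sqrt(13) + 17*sqrt(10))/76

Group as (sqrt(10) + sqrt(31)) + sqrt(13); multiply by (sqrt(10) + sqrt(31)) - sqrt(13), then rationalise the remaining surd.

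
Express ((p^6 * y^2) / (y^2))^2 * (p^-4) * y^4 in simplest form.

p^8*y^4

Inside the bracket: p^6
Raise to the power 2: p^12
Multiply by (p^-4) * y^4: add exponents.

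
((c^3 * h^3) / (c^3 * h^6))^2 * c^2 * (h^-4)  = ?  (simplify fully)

Inside the bracket: (h^-3)
Raise to the power 2: (h^-6)
Multiply by c^2 * (h^-4): add exponents.

c^2/h^10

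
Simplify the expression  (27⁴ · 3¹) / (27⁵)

3^(-2)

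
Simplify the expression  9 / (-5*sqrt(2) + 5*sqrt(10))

(9*sqrt(2) + 9*sqrt(10))/40

Multiply numerator and denominator by 5*sqrt(2) + 5*sqrt(10).
Denominator becomes 200; numerator becomes 45*sqrt(2) + 45*sqrt(10).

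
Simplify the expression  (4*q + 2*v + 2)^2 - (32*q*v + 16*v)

After expansion: 16*q^2 - 16*q*v + 16*q + 4*v^2 - 8*v + 4 — a perfect-square trinomial.

4*(2*q - v + 1)^2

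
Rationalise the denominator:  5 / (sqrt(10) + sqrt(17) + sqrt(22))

Group as (sqrt(10) + sqrt(22)) + sqrt(17); multiply by (sqrt(10) + sqrt(22)) - sqrt(17), then rationalise the remaining surd.

(-4*sqrt(935) + 5*sqrt(22) + 15*sqrt(17) + 29*sqrt(10))/131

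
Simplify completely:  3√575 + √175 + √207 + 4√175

3√575 = 15*√23; √175 = 5*√7; √207 = 3*√23; 4√175 = 20*√7

25*√7 + 18*√23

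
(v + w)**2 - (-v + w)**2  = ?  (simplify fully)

4*v*w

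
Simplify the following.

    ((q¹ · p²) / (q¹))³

p⁶

Inside the bracket: p²
Raise to the power 3: p⁶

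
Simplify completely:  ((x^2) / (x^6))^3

Inside the bracket: (x^-4)
Raise to the power 3: (x^-12)

x^(-12)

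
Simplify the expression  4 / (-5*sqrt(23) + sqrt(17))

Multiply numerator and denominator by sqrt(17) + 5*sqrt(23).
Denominator becomes -558; numerator becomes 4*sqrt(17) + 20*sqrt(23).

(-10*sqrt(23) - 2*sqrt(17))/279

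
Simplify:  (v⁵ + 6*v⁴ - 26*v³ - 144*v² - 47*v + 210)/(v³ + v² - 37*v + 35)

Factor: v⁵ + 6*v⁴ - 26*v³ - 144*v² - 47*v + 210 = (v + 7)·(v - 5)·(v + 3)·(v - 1)·(v + 2);  v³ + v² - 37*v + 35 = (v + 7)·(v - 5)·(v - 1)
Cancel the common factors (v - 5), (v + 7), (v - 1).

v² + 5*v + 6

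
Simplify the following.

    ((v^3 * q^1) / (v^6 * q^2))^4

1/(q^4*v^12)

Inside the bracket: (v^-3) * (q^-1)
Raise to the power 4: (v^-12) * (q^-4)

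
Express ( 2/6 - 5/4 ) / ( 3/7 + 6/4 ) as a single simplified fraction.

Numerator: 2/6 - 5/4 = -11/12
Denominator: 3/7 + 6/4 = 27/14
Divide: (-11/12) · (14/27) = -77/162

-77/162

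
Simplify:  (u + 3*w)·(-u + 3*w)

-u² + 9*w²

(3*w)^2 - (u)^2 = -u² + 9*w².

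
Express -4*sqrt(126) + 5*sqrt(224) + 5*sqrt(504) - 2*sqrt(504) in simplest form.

4*sqrt(126) = 12*sqrt(14); 5*sqrt(224) = 20*sqrt(14); 5*sqrt(504) = 30*sqrt(14); 2*sqrt(504) = 12*sqrt(14)
Combine: (-12 + 20 + 30 - 12)·sqrt(14) = 26*sqrt(14)

26*sqrt(14)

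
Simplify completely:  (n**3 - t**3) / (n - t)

n**2 + n*t + t**2

n**3 - t**3 = (n - t)(n**2 + n*t + t**2).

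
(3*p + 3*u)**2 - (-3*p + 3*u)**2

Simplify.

Only the odd-power cross terms survive.

36*p*u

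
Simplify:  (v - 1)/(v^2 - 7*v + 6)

Factor: v^2 - 7*v + 6 = (v - 6)*(v - 1)
Cancel the common factor (v - 1).

1/(v - 6)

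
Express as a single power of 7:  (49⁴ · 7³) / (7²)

49⁴ = 7^8; 7³ = 7^3; 7² = 7^2
Combine exponents: 7^9

7^9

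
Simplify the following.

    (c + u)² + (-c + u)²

2*c² + 2*u²

Binomially expand both and collect terms in u, c.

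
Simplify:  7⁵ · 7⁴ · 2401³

7⁵ = 7^5; 7⁴ = 7^4; 2401³ = 7^12
Combine exponents: 7^21

7^21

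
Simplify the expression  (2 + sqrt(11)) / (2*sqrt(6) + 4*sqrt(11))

(-sqrt(66) - 2*sqrt(6) + 4*sqrt(11) + 22)/76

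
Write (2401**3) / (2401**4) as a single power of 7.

2401**3 = 7**12; 2401**4 = 7**16
Combine exponents: 7**(-4)

7**(-4)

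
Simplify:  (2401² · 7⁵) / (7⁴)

2401² = 7^8; 7⁵ = 7^5; 7⁴ = 7^4
Combine exponents: 7^9

7^9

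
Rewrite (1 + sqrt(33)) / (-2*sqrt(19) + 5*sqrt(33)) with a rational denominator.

(2*sqrt(19) + 5*sqrt(33) + 2*sqrt(627) + 165)/749

Multiply numerator and denominator by 2*sqrt(19) + 5*sqrt(33).
Denominator becomes 749; numerator becomes 2*sqrt(19) + 5*sqrt(33) + 2*sqrt(627) + 165.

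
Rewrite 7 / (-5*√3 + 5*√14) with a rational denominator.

Multiply numerator and denominator by 5*√3 + 5*√14.
Denominator becomes 275; numerator becomes 35*√3 + 35*√14.

(7*√3 + 7*√14)/55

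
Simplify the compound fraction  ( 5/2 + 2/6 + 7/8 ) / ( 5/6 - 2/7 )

623/92

Numerator: 5/2 + 2/6 + 7/8 = 89/24
Denominator: 5/6 - 2/7 = 23/42
Divide: (89/24) · (42/23) = 623/92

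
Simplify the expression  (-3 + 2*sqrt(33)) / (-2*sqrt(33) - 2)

Multiply numerator and denominator by -2 + 2*sqrt(33).
Denominator becomes -128; numerator becomes -10*sqrt(33) + 138.

(-69 + 5*sqrt(33))/64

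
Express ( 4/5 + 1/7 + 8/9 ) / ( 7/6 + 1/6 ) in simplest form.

577/420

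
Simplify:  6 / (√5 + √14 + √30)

Group as (√5 + √14) + √30; multiply by (√5 + √14) - √30, then rationalise the remaining surd.

(-40*√21 - 22*√30 + 42*√14 + 78*√5)/53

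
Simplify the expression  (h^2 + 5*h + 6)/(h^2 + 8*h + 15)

(h + 2)/(h + 5)

Factor: h^2 + 5*h + 6 = (h + 3)*(h + 2);  h^2 + 8*h + 15 = (h + 5)*(h + 3)
Cancel the common factor (h + 3).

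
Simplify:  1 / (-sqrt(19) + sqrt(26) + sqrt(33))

Group as (sqrt(26) + sqrt(33)) - sqrt(19); multiply by (sqrt(26) + sqrt(33)) + sqrt(19), then rationalise the remaining surd.

(-20*sqrt(19) + 6*sqrt(33) + 13*sqrt(26) + sqrt(16302))/916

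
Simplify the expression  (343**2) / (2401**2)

343**2 = 7**6; 2401**2 = 7**8
Combine exponents: 7**(-2)

7**(-2)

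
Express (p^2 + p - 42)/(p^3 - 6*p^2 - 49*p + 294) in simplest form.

1/(p - 7)

Factor: p^2 + p - 42 = (p - 6)*(p + 7);  p^3 - 6*p^2 - 49*p + 294 = (p - 7)*(p + 7)*(p - 6)
Cancel the common factors (p - 6), (p + 7).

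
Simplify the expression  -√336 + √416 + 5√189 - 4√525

√336 = 4*√21; √416 = 4*√26; 5√189 = 15*√21; 4√525 = 20*√21

-9*√21 + 4*√26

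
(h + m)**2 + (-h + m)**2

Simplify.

2*h**2 + 2*m**2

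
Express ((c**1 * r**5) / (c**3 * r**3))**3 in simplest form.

Inside the bracket: (c**-2) * r**2
Raise to the power 3: (c**-6) * r**6

r**6/c**6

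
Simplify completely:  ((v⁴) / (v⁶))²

v^(-4)

Inside the bracket: (v^-2)
Raise to the power 2: (v^-4)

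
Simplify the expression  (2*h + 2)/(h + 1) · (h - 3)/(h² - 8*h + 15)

2/(h - 5)

Factor: 2*h + 2 = 2·(h + 1);  h² - 8*h + 15 = (h - 5)·(h - 3)
Cancel the common factors (h - 3), (h + 1).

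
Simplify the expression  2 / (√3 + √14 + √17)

Group as (√3 + √14) + √17; multiply by (√3 + √14) - √17, then rationalise the remaining surd.

(-√714 + 3*√14 + 14*√3)/42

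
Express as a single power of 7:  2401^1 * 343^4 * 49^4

2401^1 = 7^4; 343^4 = 7^12; 49^4 = 7^8
Combine exponents: 7^24

7^24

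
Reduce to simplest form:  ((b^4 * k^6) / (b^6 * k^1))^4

k^20/b^8

Inside the bracket: (b^-2) * k^5
Raise to the power 4: (b^-8) * k^20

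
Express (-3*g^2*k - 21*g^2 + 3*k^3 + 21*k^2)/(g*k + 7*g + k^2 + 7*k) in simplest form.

Factor: -3*g^2*k - 21*g^2 + 3*k^3 + 21*k^2 = 3*(-g + k)*(k + 7)*(g + k);  g*k + 7*g + k^2 + 7*k = (g + k)*(k + 7)
Cancel the common factors (g + k), (k + 7).

-3*g + 3*k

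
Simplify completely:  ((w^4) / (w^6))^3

w^(-6)

Inside the bracket: (w^-2)
Raise to the power 3: (w^-6)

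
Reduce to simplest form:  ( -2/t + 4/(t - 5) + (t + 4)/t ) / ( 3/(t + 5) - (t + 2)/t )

(-t^3 - 6*t^2 + 5*t + 50)/(t^3 - t^2 - 10*t - 50)

Numerator: -2/t + 4/(t - 5) + (t + 4)/t = (t^2 + t - 10)/(t^2 - 5*t)
Denominator: 3/(t + 5) - (t + 2)/t = (-t^2 - 4*t - 10)/(t^2 + 5*t)
Divide: ((t^2 + t - 10)/(t^2 - 5*t)) · ((t^2 + 5*t)/(-t^2 - 4*t - 10)) = (-t^3 - 6*t^2 + 5*t + 50)/(t^3 - t^2 - 10*t - 50)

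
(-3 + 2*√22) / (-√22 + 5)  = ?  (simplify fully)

Multiply numerator and denominator by √22 + 5.
Denominator becomes 3; numerator becomes 29 + 7*√22.

(29 + 7*√22)/3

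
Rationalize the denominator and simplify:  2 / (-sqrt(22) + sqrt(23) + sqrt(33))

Group as (sqrt(23) + sqrt(33)) - sqrt(22); multiply by (sqrt(23) + sqrt(33)) + sqrt(22), then rationalise the remaining surd.

(-17*sqrt(22) + 6*sqrt(33) + 16*sqrt(23) + 11*sqrt(138))/470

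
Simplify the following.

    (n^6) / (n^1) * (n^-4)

n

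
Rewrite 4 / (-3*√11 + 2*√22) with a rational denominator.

Multiply numerator and denominator by 2*√22 + 3*√11.
Denominator becomes -11; numerator becomes 8*√22 + 12*√11.

(-12*√11 - 8*√22)/11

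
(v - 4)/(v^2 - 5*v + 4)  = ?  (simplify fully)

Factor: v^2 - 5*v + 4 = (v - 4)*(v - 1)
Cancel the common factor (v - 4).

1/(v - 1)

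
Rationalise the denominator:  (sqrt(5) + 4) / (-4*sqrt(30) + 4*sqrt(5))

(-4*sqrt(30) - 5*sqrt(6) - 4*sqrt(5) - 5)/100

Multiply numerator and denominator by 4*sqrt(5) + 4*sqrt(30).
Denominator becomes -400; numerator becomes 20 + 16*sqrt(5) + 20*sqrt(6) + 16*sqrt(30).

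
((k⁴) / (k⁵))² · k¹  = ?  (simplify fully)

1/k

Inside the bracket: (k^-1)
Raise to the power 2: (k^-2)
Multiply by k¹: add exponents.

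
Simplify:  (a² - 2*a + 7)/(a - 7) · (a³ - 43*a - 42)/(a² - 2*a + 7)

a² + 7*a + 6

Factor: a³ - 43*a - 42 = (a - 7)·(a + 1)·(a + 6)
Cancel the common factors (a² - 2*a + 7), (a - 7).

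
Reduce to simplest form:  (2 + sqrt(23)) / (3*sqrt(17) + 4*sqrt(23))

Multiply numerator and denominator by -3*sqrt(17) + 4*sqrt(23).
Denominator becomes 215; numerator becomes -3*sqrt(391) - 6*sqrt(17) + 8*sqrt(23) + 92.

(-3*sqrt(391) - 6*sqrt(17) + 8*sqrt(23) + 92)/215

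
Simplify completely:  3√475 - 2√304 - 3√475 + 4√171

3√475 = 15*√19; 2√304 = 8*√19; 3√475 = 15*√19; 4√171 = 12*√19
Combine: (15 - 8 - 15 + 12)·√19 = 4*√19

4*√19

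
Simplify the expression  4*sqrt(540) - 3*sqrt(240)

4*sqrt(540) = 24*sqrt(15); 3*sqrt(240) = 12*sqrt(15)
Combine: (24 - 12)·sqrt(15) = 12*sqrt(15)

12*sqrt(15)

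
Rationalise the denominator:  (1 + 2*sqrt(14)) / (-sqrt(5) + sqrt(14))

(sqrt(5) + sqrt(14) + 2*sqrt(70) + 28)/9

Multiply numerator and denominator by sqrt(5) + sqrt(14).
Denominator becomes 9; numerator becomes sqrt(5) + sqrt(14) + 2*sqrt(70) + 28.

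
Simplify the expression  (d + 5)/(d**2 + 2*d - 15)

Factor: d**2 + 2*d - 15 = (d - 3)*(d + 5)
Cancel the common factor (d + 5).

1/(d - 3)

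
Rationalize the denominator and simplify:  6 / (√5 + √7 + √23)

Group as (√5 + √23) + √7; multiply by (√5 + √23) - √7, then rationalise the remaining surd.

(-12*√805 - 66*√23 + 126*√7 + 150*√5)/19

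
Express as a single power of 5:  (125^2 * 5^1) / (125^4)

5^(-5)

125^2 = 5^6; 5^1 = 5^1; 125^4 = 5^12
Combine exponents: 5^(-5)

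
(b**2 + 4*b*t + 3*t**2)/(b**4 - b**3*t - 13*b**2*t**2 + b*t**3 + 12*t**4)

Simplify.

Factor: b**2 + 4*b*t + 3*t**2 = (b + 3*t)*(b + t);  b**4 - b**3*t - 13*b**2*t**2 + b*t**3 + 12*t**4 = (b - 4*t)*(b + t)*(b - t)*(b + 3*t)
Cancel the common factors (b + 3*t), (b + t).

1/(b**2 - 5*b*t + 4*t**2)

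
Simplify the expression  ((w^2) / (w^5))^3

Inside the bracket: (w^-3)
Raise to the power 3: (w^-9)

w^(-9)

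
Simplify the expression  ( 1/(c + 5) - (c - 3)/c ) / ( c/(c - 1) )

(-c³ + 16*c - 15)/(c³ + 5*c²)

Numerator: 1/(c + 5) - (c - 3)/c = (-c² - c + 15)/(c² + 5*c)
Denominator: c/(c - 1) = c/(c - 1)
Divide: ((-c² - c + 15)/(c² + 5*c)) · ((c - 1)/c) = (-c³ + 16*c - 15)/(c³ + 5*c²)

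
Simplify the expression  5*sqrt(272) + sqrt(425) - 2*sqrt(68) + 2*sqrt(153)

27*sqrt(17)

5*sqrt(272) = 20*sqrt(17); sqrt(425) = 5*sqrt(17); 2*sqrt(68) = 4*sqrt(17); 2*sqrt(153) = 6*sqrt(17)
Combine: (20 + 5 - 4 + 6)·sqrt(17) = 27*sqrt(17)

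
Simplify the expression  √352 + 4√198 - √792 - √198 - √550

2*√22

√352 = 4*√22; 4√198 = 12*√22; √792 = 6*√22; √198 = 3*√22; √550 = 5*√22
Combine: (4 + 12 - 6 - 3 - 5)·√22 = 2*√22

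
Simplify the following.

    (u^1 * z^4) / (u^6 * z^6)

Quotient: (u^-5) * (z^-2)

1/(u^5*z^2)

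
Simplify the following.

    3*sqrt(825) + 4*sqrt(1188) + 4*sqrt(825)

59*sqrt(33)

3*sqrt(825) = 15*sqrt(33); 4*sqrt(1188) = 24*sqrt(33); 4*sqrt(825) = 20*sqrt(33)
Combine: (15 + 24 + 20)·sqrt(33) = 59*sqrt(33)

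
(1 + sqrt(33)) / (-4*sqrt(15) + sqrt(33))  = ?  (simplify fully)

(-12*sqrt(55) - 33 - 4*sqrt(15) - sqrt(33))/207

Multiply numerator and denominator by sqrt(33) + 4*sqrt(15).
Denominator becomes -207; numerator becomes sqrt(33) + 4*sqrt(15) + 33 + 12*sqrt(55).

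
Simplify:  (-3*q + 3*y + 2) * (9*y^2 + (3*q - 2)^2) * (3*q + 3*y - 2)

-81*q^4 + 216*q^3 - 216*q^2 + 96*q + 81*y^4 - 16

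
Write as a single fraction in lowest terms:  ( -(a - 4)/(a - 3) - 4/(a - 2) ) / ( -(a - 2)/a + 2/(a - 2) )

(a³ - 2*a² - 4*a)/(a³ - 9*a² + 22*a - 12)

Numerator: -(a - 4)/(a - 3) - 4/(a - 2) = (-a² + 2*a + 4)/(a² - 5*a + 6)
Denominator: -(a - 2)/a + 2/(a - 2) = (-a² + 6*a - 4)/(a² - 2*a)
Divide: ((-a² + 2*a + 4)/(a² - 5*a + 6)) · ((a² - 2*a)/(-a² + 6*a - 4)) = (a³ - 2*a² - 4*a)/(a³ - 9*a² + 22*a - 12)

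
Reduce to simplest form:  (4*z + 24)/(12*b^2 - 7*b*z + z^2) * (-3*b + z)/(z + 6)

Factor: 4*z + 24 = 4*(z + 6);  12*b^2 - 7*b*z + z^2 = (-4*b + z)*(-3*b + z)
Cancel the common factors (z + 6), (-3*b + z).

4/(-4*b + z)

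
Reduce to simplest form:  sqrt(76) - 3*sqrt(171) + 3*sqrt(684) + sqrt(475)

16*sqrt(19)

sqrt(76) = 2*sqrt(19); 3*sqrt(171) = 9*sqrt(19); 3*sqrt(684) = 18*sqrt(19); sqrt(475) = 5*sqrt(19)
Combine: (2 - 9 + 18 + 5)·sqrt(19) = 16*sqrt(19)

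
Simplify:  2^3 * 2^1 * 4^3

2^3 = 2^3; 2^1 = 2^1; 4^3 = 2^6
Combine exponents: 2^10

2^10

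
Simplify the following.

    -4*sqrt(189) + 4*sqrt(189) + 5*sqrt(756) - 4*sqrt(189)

4*sqrt(189) = 12*sqrt(21); 4*sqrt(189) = 12*sqrt(21); 5*sqrt(756) = 30*sqrt(21); 4*sqrt(189) = 12*sqrt(21)
Combine: (-12 + 12 + 30 - 12)·sqrt(21) = 18*sqrt(21)

18*sqrt(21)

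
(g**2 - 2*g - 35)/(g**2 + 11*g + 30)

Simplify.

Factor: g**2 - 2*g - 35 = (g + 5)*(g - 7);  g**2 + 11*g + 30 = (g + 5)*(g + 6)
Cancel the common factor (g + 5).

(g - 7)/(g + 6)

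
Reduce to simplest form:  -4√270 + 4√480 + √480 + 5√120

4√270 = 12*√30; 4√480 = 16*√30; √480 = 4*√30; 5√120 = 10*√30
Combine: (-12 + 16 + 4 + 10)·√30 = 18*√30

18*√30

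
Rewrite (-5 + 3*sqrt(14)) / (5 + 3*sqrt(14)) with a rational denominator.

(-30*sqrt(14) + 151)/101

Multiply numerator and denominator by -3*sqrt(14) + 5.
Denominator becomes -101; numerator becomes -151 + 30*sqrt(14).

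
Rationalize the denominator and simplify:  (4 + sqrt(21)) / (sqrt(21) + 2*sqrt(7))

Multiply numerator and denominator by -2*sqrt(7) + sqrt(21).
Denominator becomes -7; numerator becomes -14*sqrt(3) - 8*sqrt(7) + 4*sqrt(21) + 21.

(-21 - 4*sqrt(21) + 8*sqrt(7) + 14*sqrt(3))/7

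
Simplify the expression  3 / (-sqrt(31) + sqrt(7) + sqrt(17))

(21*sqrt(31) + 63*sqrt(17) + 123*sqrt(7) + 6*sqrt(3689))/427

Group as (sqrt(7) + sqrt(17)) - sqrt(31); multiply by (sqrt(7) + sqrt(17)) + sqrt(31), then rationalise the remaining surd.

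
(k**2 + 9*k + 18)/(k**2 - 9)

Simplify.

Factor: k**2 + 9*k + 18 = (k + 3)*(k + 6);  k**2 - 9 = (k + 3)*(k - 3)
Cancel the common factor (k + 3).

(k + 6)/(k - 3)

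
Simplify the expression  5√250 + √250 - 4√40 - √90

5√250 = 25*√10; √250 = 5*√10; 4√40 = 8*√10; √90 = 3*√10
Combine: (25 + 5 - 8 - 3)·√10 = 19*√10

19*√10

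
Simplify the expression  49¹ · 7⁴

7^6

49¹ = 7^2; 7⁴ = 7^4
Combine exponents: 7^6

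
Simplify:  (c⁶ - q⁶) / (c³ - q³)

Factor c^6 - q^6 and cancel (c³ - q³).

c³ + q³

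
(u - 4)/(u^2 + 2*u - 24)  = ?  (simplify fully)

Factor: u^2 + 2*u - 24 = (u - 4)*(u + 6)
Cancel the common factor (u - 4).

1/(u + 6)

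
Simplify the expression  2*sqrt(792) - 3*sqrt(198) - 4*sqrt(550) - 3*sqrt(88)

-23*sqrt(22)

2*sqrt(792) = 12*sqrt(22); 3*sqrt(198) = 9*sqrt(22); 4*sqrt(550) = 20*sqrt(22); 3*sqrt(88) = 6*sqrt(22)
Combine: (12 - 9 - 20 - 6)·sqrt(22) = -23*sqrt(22)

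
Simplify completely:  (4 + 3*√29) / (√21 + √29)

(-3*√609 - 4*√21 + 4*√29 + 87)/8

Multiply numerator and denominator by -√21 + √29.
Denominator becomes 8; numerator becomes -3*√609 - 4*√21 + 4*√29 + 87.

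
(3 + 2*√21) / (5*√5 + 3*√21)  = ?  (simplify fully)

(-10*√105 - 15*√5 + 9*√21 + 126)/64

Multiply numerator and denominator by -5*√5 + 3*√21.
Denominator becomes 64; numerator becomes -10*√105 - 15*√5 + 9*√21 + 126.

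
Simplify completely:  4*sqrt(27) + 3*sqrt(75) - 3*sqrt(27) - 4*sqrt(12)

10*sqrt(3)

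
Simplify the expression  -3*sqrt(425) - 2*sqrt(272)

3*sqrt(425) = 15*sqrt(17); 2*sqrt(272) = 8*sqrt(17)
Combine: (-15 - 8)·sqrt(17) = -23*sqrt(17)

-23*sqrt(17)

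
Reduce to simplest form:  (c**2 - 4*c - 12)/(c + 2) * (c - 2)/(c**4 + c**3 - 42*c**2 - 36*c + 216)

1/(c**2 + 9*c + 18)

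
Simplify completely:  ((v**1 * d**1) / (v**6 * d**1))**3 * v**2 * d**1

d/v**13

Inside the bracket: (v**-5)
Raise to the power 3: (v**-15)
Multiply by v**2 * d**1: add exponents.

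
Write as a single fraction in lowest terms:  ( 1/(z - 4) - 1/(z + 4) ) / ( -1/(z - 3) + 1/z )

Numerator: 1/(z - 4) - 1/(z + 4) = 8/(z**2 - 16)
Denominator: -1/(z - 3) + 1/z = -3/(z**2 - 3*z)
Divide: (8/(z**2 - 16)) · (-z**2/3 + z) = (-8*z**2 + 24*z)/(3*z**2 - 48)

(-8*z**2 + 24*z)/(3*z**2 - 48)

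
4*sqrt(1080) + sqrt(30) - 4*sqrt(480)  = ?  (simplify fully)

9*sqrt(30)

4*sqrt(1080) = 24*sqrt(30); sqrt(30) = sqrt(30); 4*sqrt(480) = 16*sqrt(30)
Combine: (24 + 1 - 16)·sqrt(30) = 9*sqrt(30)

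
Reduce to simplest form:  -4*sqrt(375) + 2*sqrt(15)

-18*sqrt(15)

4*sqrt(375) = 20*sqrt(15); 2*sqrt(15) = 2*sqrt(15)
Combine: (-20 + 2)·sqrt(15) = -18*sqrt(15)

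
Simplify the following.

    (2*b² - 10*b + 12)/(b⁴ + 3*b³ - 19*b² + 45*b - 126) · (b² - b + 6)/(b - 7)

(2*b - 4)/(b² - 49)

Factor: 2*b² - 10*b + 12 = 2·(b - 2)·(b - 3);  b⁴ + 3*b³ - 19*b² + 45*b - 126 = (b - 3)·(b² - b + 6)·(b + 7)
Cancel the common factors (b² - b + 6), (b - 3).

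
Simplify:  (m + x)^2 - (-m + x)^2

4*m*x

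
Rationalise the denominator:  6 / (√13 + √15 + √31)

Group as (√15 + √31) + √13; multiply by (√15 + √31) - √13, then rationalise the remaining surd.

(-4*√6045 - 6*√31 + 58*√15 + 66*√13)/257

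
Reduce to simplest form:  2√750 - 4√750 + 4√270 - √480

-2*√30

2√750 = 10*√30; 4√750 = 20*√30; 4√270 = 12*√30; √480 = 4*√30
Combine: (10 - 20 + 12 - 4)·√30 = -2*√30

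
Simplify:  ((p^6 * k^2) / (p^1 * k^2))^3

Inside the bracket: p^5
Raise to the power 3: p^15

p^15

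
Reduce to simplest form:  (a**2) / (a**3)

1/a

Quotient: (a**-1)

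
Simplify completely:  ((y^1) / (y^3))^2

Inside the bracket: (y^-2)
Raise to the power 2: (y^-4)

y^(-4)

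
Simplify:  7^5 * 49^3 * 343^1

7^5 = 7^5; 49^3 = 7^6; 343^1 = 7^3
Combine exponents: 7^14

7^14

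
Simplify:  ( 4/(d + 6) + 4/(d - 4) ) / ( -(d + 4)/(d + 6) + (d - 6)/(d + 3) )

(-8*d^2 - 32*d - 24)/(7*d^2 + 20*d - 192)

Numerator: 4/(d + 6) + 4/(d - 4) = (8*d + 8)/(d^2 + 2*d - 24)
Denominator: -(d + 4)/(d + 6) + (d - 6)/(d + 3) = (-7*d - 48)/(d^2 + 9*d + 18)
Divide: ((8*d + 8)/(d^2 + 2*d - 24)) · ((d^2 + 9*d + 18)/(-7*d - 48)) = (-8*d^2 - 32*d - 24)/(7*d^2 + 20*d - 192)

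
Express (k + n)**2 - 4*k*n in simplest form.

(k - n)**2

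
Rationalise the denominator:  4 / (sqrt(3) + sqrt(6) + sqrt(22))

Group as (sqrt(3) + sqrt(6)) + sqrt(22); multiply by (sqrt(3) + sqrt(6)) - sqrt(22), then rationalise the remaining surd.

(-76*sqrt(6) - 100*sqrt(3) + 48*sqrt(11) + 52*sqrt(22))/97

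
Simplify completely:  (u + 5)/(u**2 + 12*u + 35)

1/(u + 7)

Factor: u**2 + 12*u + 35 = (u + 7)*(u + 5)
Cancel the common factor (u + 5).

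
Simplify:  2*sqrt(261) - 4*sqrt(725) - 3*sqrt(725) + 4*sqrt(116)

2*sqrt(261) = 6*sqrt(29); 4*sqrt(725) = 20*sqrt(29); 3*sqrt(725) = 15*sqrt(29); 4*sqrt(116) = 8*sqrt(29)
Combine: (6 - 20 - 15 + 8)·sqrt(29) = -21*sqrt(29)

-21*sqrt(29)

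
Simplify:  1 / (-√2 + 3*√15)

Multiply numerator and denominator by √2 + 3*√15.
Denominator becomes 133; numerator becomes √2 + 3*√15.

(√2 + 3*√15)/133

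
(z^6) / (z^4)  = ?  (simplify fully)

z^2

Quotient: z^2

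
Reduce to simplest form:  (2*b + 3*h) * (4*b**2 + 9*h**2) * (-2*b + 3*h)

-16*b**4 + 81*h**4

Telescope via difference of squares: ((3*h)+(2*b))((3*h)-(2*b)) = -4*b**2 + 9*h**2, then repeat with the next factor.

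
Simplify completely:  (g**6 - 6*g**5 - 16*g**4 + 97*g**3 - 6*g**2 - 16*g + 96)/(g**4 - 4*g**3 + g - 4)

g**2 - 2*g - 24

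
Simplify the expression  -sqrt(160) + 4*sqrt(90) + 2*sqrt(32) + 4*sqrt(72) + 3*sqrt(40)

14*sqrt(10) + 32*sqrt(2)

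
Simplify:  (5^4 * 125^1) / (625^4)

5^4 = 5^4; 125^1 = 5^3; 625^4 = 5^16
Combine exponents: 5^(-9)

5^(-9)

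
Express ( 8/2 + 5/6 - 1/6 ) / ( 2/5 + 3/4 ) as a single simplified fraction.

280/69

Numerator: 8/2 + 5/6 - 1/6 = 14/3
Denominator: 2/5 + 3/4 = 23/20
Divide: (14/3) · (20/23) = 280/69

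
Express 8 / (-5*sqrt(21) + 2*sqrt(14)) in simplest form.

Multiply numerator and denominator by 2*sqrt(14) + 5*sqrt(21).
Denominator becomes -469; numerator becomes 16*sqrt(14) + 40*sqrt(21).

(-40*sqrt(21) - 16*sqrt(14))/469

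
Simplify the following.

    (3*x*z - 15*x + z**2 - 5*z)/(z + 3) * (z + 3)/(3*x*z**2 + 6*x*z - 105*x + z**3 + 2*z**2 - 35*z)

Factor: 3*x*z - 15*x + z**2 - 5*z = (z - 5)*(3*x + z);  3*x*z**2 + 6*x*z - 105*x + z**3 + 2*z**2 - 35*z = (z - 5)*(z + 7)*(3*x + z)
Cancel the common factors (z + 3), (z - 5), (3*x + z).

1/(z + 7)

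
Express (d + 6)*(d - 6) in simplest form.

d**2 - 36

(d)**2 - (6)**2 = d**2 - 36.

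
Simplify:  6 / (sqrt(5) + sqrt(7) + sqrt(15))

(-60*sqrt(21) - 18*sqrt(15) + 78*sqrt(7) + 102*sqrt(5))/131

Group as (sqrt(5) + sqrt(7)) + sqrt(15); multiply by (sqrt(5) + sqrt(7)) - sqrt(15), then rationalise the remaining surd.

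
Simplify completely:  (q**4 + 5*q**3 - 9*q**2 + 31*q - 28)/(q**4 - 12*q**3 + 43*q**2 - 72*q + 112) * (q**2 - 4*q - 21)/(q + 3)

Factor: q**4 + 5*q**3 - 9*q**2 + 31*q - 28 = (q - 1)*(q + 7)*(q**2 - q + 4);  q**4 - 12*q**3 + 43*q**2 - 72*q + 112 = (q - 7)*(q - 4)*(q**2 - q + 4);  q**2 - 4*q - 21 = (q + 3)*(q - 7)
Cancel the common factors (q**2 - q + 4), (q - 7), (q + 3).

(q**2 + 6*q - 7)/(q - 4)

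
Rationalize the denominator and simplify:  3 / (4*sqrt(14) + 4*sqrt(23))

(-sqrt(14) + sqrt(23))/12

Multiply numerator and denominator by -4*sqrt(23) + 4*sqrt(14).
Denominator becomes -144; numerator becomes -12*sqrt(23) + 12*sqrt(14).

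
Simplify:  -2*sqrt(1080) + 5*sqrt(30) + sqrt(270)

2*sqrt(1080) = 12*sqrt(30); 5*sqrt(30) = 5*sqrt(30); sqrt(270) = 3*sqrt(30)
Combine: (-12 + 5 + 3)·sqrt(30) = -4*sqrt(30)

-4*sqrt(30)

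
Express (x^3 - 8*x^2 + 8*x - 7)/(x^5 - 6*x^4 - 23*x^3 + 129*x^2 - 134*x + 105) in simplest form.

Factor: x^3 - 8*x^2 + 8*x - 7 = (x - 7)*(x^2 - x + 1);  x^5 - 6*x^4 - 23*x^3 + 129*x^2 - 134*x + 105 = (x^2 - x + 1)*(x + 5)*(x - 3)*(x - 7)
Cancel the common factors (x^2 - x + 1), (x - 7).

1/(x^2 + 2*x - 15)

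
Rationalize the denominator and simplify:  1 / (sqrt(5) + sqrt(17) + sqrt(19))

(-2*sqrt(1615) + 3*sqrt(19) + 7*sqrt(17) + 31*sqrt(5))/331

Group as (sqrt(5) + sqrt(17)) + sqrt(19); multiply by (sqrt(5) + sqrt(17)) - sqrt(19), then rationalise the remaining surd.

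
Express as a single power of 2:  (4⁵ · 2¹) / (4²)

4⁵ = 2^10; 2¹ = 2^1; 4² = 2^4
Combine exponents: 2^7

2^7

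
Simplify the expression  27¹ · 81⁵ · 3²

27¹ = 3^3; 81⁵ = 3^20; 3² = 3^2
Combine exponents: 3^25

3^25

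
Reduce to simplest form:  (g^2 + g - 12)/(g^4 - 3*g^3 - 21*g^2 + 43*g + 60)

1/(g^2 - 4*g - 5)

Factor: g^2 + g - 12 = (g - 3)*(g + 4);  g^4 - 3*g^3 - 21*g^2 + 43*g + 60 = (g - 5)*(g - 3)*(g + 1)*(g + 4)
Cancel the common factors (g - 3), (g + 4).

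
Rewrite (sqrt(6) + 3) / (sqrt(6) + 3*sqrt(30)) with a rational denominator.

(-sqrt(6) - 2 + 6*sqrt(5) + 3*sqrt(30))/88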